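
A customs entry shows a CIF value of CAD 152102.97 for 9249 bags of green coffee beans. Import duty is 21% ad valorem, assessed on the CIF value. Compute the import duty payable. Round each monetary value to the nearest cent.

Import duty: CAD 31941.62

Import duty = 152102.97 × 21% = 31941.62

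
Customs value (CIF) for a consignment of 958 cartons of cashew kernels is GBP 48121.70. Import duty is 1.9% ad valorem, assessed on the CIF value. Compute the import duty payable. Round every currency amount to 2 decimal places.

Import duty: GBP 914.31

Import duty = 48121.70 × 1.9% = 914.31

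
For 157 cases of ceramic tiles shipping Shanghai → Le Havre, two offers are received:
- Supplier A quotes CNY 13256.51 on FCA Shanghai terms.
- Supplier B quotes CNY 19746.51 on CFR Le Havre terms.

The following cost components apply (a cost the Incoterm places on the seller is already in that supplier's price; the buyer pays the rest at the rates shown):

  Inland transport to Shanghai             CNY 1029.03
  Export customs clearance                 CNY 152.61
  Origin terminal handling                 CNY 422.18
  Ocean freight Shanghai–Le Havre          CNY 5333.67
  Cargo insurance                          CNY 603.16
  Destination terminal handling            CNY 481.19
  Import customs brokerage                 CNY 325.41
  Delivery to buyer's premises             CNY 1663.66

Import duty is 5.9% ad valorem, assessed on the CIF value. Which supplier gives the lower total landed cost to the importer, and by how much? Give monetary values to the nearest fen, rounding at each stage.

Supplier A is cheaper by CNY 777.46

Supplier A (FCA):
CIF value = FCA price + origin terminal + freight + insurance = 13256.51 + 422.18 + 5333.67 + 603.16 = 19615.52
Import duty = 19615.52 × 5.9% = 1157.32
Buyer bears (A): 422.18 + 5333.67 + 603.16 + 481.19 + 325.41 + 1663.66 = 8829.27
Landed cost (A) = invoice 13256.51 + 8829.27 + duty 1157.32 = 23243.10
Supplier B (CFR):
CIF value = CFR price + insurance = 19746.51 + 603.16 = 20349.67
Import duty = 20349.67 × 5.9% = 1200.63
Buyer bears (B): 603.16 + 481.19 + 325.41 + 1663.66 = 3073.42
Landed cost (B) = invoice 19746.51 + 3073.42 + duty 1200.63 = 24020.56
Difference = |23243.10 − 24020.56| = 777.46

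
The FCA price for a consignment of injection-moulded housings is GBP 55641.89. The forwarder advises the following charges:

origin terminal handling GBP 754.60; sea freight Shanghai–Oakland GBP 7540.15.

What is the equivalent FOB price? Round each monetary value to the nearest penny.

Not relevant to the conversion: freight — on the buyer under both terms; not part of either seller's price.
From FCA to FOB, the seller additionally bears: origin terminal.
FOB price = 55641.89 + 754.60 = 56396.49

FOB price: GBP 56396.49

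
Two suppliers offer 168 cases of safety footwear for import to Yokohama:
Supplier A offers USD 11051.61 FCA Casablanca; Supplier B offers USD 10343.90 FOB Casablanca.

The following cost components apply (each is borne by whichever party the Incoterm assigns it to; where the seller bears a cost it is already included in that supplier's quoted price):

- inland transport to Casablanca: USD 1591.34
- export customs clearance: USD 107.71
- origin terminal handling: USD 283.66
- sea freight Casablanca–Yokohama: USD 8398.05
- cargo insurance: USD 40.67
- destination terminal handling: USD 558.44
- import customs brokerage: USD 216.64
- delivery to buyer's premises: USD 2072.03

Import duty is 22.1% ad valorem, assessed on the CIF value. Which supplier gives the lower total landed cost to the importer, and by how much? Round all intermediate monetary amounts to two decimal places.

Supplier B is cheaper by USD 1210.46

Supplier A (FCA):
CIF value = FCA price + origin terminal + freight + insurance = 11051.61 + 283.66 + 8398.05 + 40.67 = 19773.99
Import duty = 19773.99 × 22.1% = 4370.05
Buyer bears (A): 283.66 + 8398.05 + 40.67 + 558.44 + 216.64 + 2072.03 = 11569.49
Landed cost (A) = invoice 11051.61 + 11569.49 + duty 4370.05 = 26991.15
Supplier B (FOB):
CIF value = FOB price + freight + insurance = 10343.90 + 8398.05 + 40.67 = 18782.62
Import duty = 18782.62 × 22.1% = 4150.96
Buyer bears (B): 8398.05 + 40.67 + 558.44 + 216.64 + 2072.03 = 11285.83
Landed cost (B) = invoice 10343.90 + 11285.83 + duty 4150.96 = 25780.69
Difference = |26991.15 − 25780.69| = 1210.46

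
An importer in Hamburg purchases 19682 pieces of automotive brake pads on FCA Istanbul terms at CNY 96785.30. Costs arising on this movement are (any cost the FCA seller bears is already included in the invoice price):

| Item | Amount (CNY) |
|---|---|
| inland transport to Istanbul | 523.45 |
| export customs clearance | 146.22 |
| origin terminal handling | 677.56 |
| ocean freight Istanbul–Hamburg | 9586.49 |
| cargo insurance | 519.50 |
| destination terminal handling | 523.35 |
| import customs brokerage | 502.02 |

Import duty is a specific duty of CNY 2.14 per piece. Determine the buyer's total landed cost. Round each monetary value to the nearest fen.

FCA: the seller delivers export-cleared goods to the carrier; the buyer bears costs from that point.
Already in the invoice (seller's account under FCA): inland to port, export clearance — exclude.
CIF value = FCA price + origin terminal + freight + insurance = 96785.30 + 677.56 + 9586.49 + 519.50 = 107568.85
Import duty = 19682 × 2.14 = 42119.48
Buyer bears: origin terminal 677.56 + freight 9586.49 + insurance 519.50 + destination terminal 523.35 + brokerage 502.02 + duty 42119.48 = 53928.40
Landed cost = invoice 96785.30 + 53928.40 = 150713.70

Total landed cost: CNY 150713.70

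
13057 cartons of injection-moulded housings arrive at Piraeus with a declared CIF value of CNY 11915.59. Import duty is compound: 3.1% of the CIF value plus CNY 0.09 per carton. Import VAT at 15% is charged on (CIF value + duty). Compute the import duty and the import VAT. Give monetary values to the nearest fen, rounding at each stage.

Import duty: CNY 1544.51; import VAT: CNY 2019.02

Ad valorem component: 11915.59 × 3.1% = 369.38
Specific component: 13057 × 0.09 = 1175.13
Import duty = 369.38 + 1175.13 = 1544.51
VAT base = CIF + duty = 11915.59 + 1544.51 = 13460.10
Import VAT = 13460.10 × 15% = 2019.02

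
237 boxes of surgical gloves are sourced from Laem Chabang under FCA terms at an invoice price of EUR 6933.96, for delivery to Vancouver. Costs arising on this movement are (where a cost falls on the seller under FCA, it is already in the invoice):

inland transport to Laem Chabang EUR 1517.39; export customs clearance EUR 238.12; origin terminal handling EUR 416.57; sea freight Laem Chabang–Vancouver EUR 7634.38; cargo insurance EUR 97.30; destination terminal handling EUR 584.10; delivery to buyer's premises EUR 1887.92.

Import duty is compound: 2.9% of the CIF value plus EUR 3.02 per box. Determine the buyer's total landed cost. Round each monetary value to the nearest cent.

Total landed cost: EUR 18707.35

FCA: the seller delivers export-cleared goods to the carrier; the buyer bears costs from that point.
Already in the invoice (seller's account under FCA): inland to port, export clearance — exclude.
CIF value = FCA price + origin terminal + freight + insurance = 6933.96 + 416.57 + 7634.38 + 97.30 = 15082.21
Ad valorem component: 15082.21 × 2.9% = 437.38
Specific component: 237 × 3.02 = 715.74
Import duty = 437.38 + 715.74 = 1153.12
Buyer bears: origin terminal 416.57 + freight 7634.38 + insurance 97.30 + destination terminal 584.10 + delivery 1887.92 + duty 1153.12 = 11773.39
Landed cost = invoice 6933.96 + 11773.39 = 18707.35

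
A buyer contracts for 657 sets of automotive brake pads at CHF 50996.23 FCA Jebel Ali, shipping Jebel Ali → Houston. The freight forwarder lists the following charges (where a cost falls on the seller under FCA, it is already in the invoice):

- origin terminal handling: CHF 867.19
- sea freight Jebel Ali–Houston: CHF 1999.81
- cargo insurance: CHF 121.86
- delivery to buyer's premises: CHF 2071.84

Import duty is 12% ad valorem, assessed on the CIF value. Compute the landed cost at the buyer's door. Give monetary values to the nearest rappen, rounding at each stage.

Total landed cost: CHF 62535.14

FCA: the seller delivers export-cleared goods to the carrier; the buyer bears costs from that point.
CIF value = FCA price + origin terminal + freight + insurance = 50996.23 + 867.19 + 1999.81 + 121.86 = 53985.09
Import duty = 53985.09 × 12% = 6478.21
Buyer bears: origin terminal 867.19 + freight 1999.81 + insurance 121.86 + delivery 2071.84 + duty 6478.21 = 11538.91
Landed cost = invoice 50996.23 + 11538.91 = 62535.14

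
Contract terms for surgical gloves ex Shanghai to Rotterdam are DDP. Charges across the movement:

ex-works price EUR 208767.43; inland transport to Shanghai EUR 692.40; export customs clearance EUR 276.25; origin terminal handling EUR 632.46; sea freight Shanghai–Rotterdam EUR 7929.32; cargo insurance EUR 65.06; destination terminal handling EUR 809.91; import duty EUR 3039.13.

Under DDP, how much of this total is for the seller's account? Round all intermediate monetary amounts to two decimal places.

Seller's account: EUR 222211.96

DDP: the seller bears all costs including import duty.
Seller's account: goods 208767.43 + inland to port 692.40 + export clearance 276.25 + origin terminal 632.46 + freight 7929.32 + insurance 65.06 + destination terminal 809.91 + duty 3039.13 = 222211.96
Buyer's account: 0.00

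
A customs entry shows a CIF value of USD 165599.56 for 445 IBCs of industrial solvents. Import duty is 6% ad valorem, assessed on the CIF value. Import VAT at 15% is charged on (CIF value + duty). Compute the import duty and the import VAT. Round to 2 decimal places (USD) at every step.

Import duty = 165599.56 × 6% = 9935.97
VAT base = CIF + duty = 165599.56 + 9935.97 = 175535.53
Import VAT = 175535.53 × 15% = 26330.33

Import duty: USD 9935.97; import VAT: USD 26330.33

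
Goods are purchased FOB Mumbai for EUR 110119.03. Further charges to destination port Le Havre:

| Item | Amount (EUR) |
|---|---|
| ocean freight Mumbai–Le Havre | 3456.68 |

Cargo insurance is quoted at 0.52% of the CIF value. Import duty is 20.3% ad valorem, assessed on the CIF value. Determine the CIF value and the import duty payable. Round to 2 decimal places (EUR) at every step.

CIF value: EUR 114169.39; import duty: EUR 23176.39

Let C be the CIF value. C = FOB price + freight + 0.52% × C
C − 0.52% × C = 110119.03 + 3456.68
0.9948 × C = 113575.71
C = 113575.71 / 0.9948 = 114169.39
Insurance premium = 0.52% × 114169.39 = 593.68
Import duty = 114169.39 × 20.3% = 23176.39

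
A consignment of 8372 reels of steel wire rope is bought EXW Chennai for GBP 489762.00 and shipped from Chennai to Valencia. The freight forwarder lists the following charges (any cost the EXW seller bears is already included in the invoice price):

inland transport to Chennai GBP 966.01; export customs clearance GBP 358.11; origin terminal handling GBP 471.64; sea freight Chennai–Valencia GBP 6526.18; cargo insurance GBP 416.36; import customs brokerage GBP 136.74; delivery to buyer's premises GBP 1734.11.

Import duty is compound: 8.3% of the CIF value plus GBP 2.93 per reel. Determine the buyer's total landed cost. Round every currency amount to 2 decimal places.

EXW: the seller makes goods available at their premises; the buyer bears all onward costs.
CIF value = EXW price + inland to port + export clearance + origin terminal + freight + insurance = 489762.00 + 966.01 + 358.11 + 471.64 + 6526.18 + 416.36 = 498500.30
Ad valorem component: 498500.30 × 8.3% = 41375.52
Specific component: 8372 × 2.93 = 24529.96
Import duty = 41375.52 + 24529.96 = 65905.48
Buyer bears: inland to port 966.01 + export clearance 358.11 + origin terminal 471.64 + freight 6526.18 + insurance 416.36 + brokerage 136.74 + delivery 1734.11 + duty 65905.48 = 76514.63
Landed cost = invoice 489762.00 + 76514.63 = 566276.63

Total landed cost: GBP 566276.63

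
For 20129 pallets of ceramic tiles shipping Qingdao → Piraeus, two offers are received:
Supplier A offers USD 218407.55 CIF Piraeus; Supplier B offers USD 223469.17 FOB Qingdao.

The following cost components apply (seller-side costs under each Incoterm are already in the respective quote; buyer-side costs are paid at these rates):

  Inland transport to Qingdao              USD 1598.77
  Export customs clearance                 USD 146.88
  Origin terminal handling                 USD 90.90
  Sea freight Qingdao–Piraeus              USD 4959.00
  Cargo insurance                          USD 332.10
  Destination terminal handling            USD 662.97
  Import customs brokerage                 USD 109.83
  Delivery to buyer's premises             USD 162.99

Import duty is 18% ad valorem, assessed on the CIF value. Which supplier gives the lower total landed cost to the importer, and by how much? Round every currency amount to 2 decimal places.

Supplier A is cheaper by USD 12216.21

Supplier A (CIF):
The CIF price already equals the CIF value: 218407.55
Import duty = 218407.55 × 18% = 39313.36
Buyer bears (A): 662.97 + 109.83 + 162.99 = 935.79
Landed cost (A) = invoice 218407.55 + 935.79 + duty 39313.36 = 258656.70
Supplier B (FOB):
CIF value = FOB price + freight + insurance = 223469.17 + 4959.00 + 332.10 = 228760.27
Import duty = 228760.27 × 18% = 41176.85
Buyer bears (B): 4959.00 + 332.10 + 662.97 + 109.83 + 162.99 = 6226.89
Landed cost (B) = invoice 223469.17 + 6226.89 + duty 41176.85 = 270872.91
Difference = |258656.70 − 270872.91| = 12216.21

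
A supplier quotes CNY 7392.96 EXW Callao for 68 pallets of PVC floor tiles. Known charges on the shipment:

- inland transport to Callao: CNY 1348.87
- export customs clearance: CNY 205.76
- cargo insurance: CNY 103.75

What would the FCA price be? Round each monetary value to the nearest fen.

FCA price: CNY 8947.59

Not relevant to the conversion: insurance — on the buyer under both terms; not part of either seller's price.
From EXW to FCA, the seller additionally bears: inland to port, export clearance.
FCA price = 7392.96 + 1348.87 + 205.76 = 8947.59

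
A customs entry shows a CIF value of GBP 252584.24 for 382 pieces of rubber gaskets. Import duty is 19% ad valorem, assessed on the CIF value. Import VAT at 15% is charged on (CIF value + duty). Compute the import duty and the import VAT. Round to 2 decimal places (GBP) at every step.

Import duty: GBP 47991.01; import VAT: GBP 45086.29

Import duty = 252584.24 × 19% = 47991.01
VAT base = CIF + duty = 252584.24 + 47991.01 = 300575.25
Import VAT = 300575.25 × 15% = 45086.29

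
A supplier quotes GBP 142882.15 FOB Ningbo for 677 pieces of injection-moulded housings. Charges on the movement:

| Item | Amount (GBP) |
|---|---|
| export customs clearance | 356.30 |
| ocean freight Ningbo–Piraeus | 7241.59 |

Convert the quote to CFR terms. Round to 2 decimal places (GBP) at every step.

Not relevant to the conversion: export clearance — on the seller under both FOB and CFR; already in the FOB price and stays in the CFR price.
From FOB to CFR, the seller additionally bears: freight.
CFR price = 142882.15 + 7241.59 = 150123.74

CFR price: GBP 150123.74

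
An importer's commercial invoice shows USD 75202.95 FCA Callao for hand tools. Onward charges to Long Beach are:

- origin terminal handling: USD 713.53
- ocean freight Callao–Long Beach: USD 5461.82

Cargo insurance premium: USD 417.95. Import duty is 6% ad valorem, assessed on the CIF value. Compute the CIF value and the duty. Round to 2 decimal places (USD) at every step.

CIF = FCA price + pre-shipment costs + freight + insurance
CIF = 75202.95 + 713.53 + 5461.82 + 417.95 = 81796.25
Import duty = 81796.25 × 6% = 4907.78

CIF value: USD 81796.25; import duty: USD 4907.78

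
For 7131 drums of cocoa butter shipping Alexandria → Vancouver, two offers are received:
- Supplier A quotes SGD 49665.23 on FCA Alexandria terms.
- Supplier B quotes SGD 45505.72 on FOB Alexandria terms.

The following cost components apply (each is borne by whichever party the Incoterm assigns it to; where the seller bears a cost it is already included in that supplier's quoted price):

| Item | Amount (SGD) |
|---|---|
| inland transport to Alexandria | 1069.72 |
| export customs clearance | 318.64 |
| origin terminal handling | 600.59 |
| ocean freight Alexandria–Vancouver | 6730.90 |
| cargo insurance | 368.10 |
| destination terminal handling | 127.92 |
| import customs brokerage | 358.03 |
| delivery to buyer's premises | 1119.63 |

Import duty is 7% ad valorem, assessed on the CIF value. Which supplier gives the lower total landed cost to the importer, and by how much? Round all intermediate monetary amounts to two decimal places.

Supplier B is cheaper by SGD 5093.31

Supplier A (FCA):
CIF value = FCA price + origin terminal + freight + insurance = 49665.23 + 600.59 + 6730.90 + 368.10 = 57364.82
Import duty = 57364.82 × 7% = 4015.54
Buyer bears (A): 600.59 + 6730.90 + 368.10 + 127.92 + 358.03 + 1119.63 = 9305.17
Landed cost (A) = invoice 49665.23 + 9305.17 + duty 4015.54 = 62985.94
Supplier B (FOB):
CIF value = FOB price + freight + insurance = 45505.72 + 6730.90 + 368.10 = 52604.72
Import duty = 52604.72 × 7% = 3682.33
Buyer bears (B): 6730.90 + 368.10 + 127.92 + 358.03 + 1119.63 = 8704.58
Landed cost (B) = invoice 45505.72 + 8704.58 + duty 3682.33 = 57892.63
Difference = |62985.94 − 57892.63| = 5093.31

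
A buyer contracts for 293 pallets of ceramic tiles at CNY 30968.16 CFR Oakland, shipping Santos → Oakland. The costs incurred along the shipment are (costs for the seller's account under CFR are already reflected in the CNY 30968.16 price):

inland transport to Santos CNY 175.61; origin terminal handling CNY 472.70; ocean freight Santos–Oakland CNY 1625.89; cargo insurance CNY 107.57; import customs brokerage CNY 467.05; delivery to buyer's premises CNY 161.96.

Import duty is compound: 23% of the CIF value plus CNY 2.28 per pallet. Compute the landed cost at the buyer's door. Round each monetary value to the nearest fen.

CFR: the seller pays costs through ocean freight to the destination port, but not insurance.
Already in the invoice (seller's account under CFR): inland to port, origin terminal, freight — exclude.
CIF value = CFR price + insurance = 30968.16 + 107.57 = 31075.73
Ad valorem component: 31075.73 × 23% = 7147.42
Specific component: 293 × 2.28 = 668.04
Import duty = 7147.42 + 668.04 = 7815.46
Buyer bears: insurance 107.57 + brokerage 467.05 + delivery 161.96 + duty 7815.46 = 8552.04
Landed cost = invoice 30968.16 + 8552.04 = 39520.20

Total landed cost: CNY 39520.20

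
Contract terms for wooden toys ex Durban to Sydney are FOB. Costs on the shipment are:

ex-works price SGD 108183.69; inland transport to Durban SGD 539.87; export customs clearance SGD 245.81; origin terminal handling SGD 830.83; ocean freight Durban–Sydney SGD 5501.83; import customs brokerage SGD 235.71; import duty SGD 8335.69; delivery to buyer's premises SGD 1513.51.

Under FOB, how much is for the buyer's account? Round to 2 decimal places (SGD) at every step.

Buyer's account: SGD 15586.74

FOB: the seller bears costs until goods are on board at the origin port; the buyer bears freight, insurance and all costs thereafter.
Seller's account: goods 108183.69 + inland to port 539.87 + export clearance 245.81 + origin terminal 830.83 = 109800.20
Buyer's account: freight 5501.83 + brokerage 235.71 + duty 8335.69 + delivery 1513.51 = 15586.74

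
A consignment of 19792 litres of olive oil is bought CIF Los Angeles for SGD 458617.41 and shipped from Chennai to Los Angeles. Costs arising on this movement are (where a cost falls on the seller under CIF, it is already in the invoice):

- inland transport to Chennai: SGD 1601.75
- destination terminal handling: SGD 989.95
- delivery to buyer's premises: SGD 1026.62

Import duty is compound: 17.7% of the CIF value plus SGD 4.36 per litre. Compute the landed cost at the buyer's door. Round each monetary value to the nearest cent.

Total landed cost: SGD 628102.38

CIF: the seller pays costs through ocean freight and marine insurance to the destination port.
Already in the invoice (seller's account under CIF): inland to port — exclude.
The CIF price already equals the CIF value: 458617.41
Ad valorem component: 458617.41 × 17.7% = 81175.28
Specific component: 19792 × 4.36 = 86293.12
Import duty = 81175.28 + 86293.12 = 167468.40
Buyer bears: destination terminal 989.95 + delivery 1026.62 + duty 167468.40 = 169484.97
Landed cost = invoice 458617.41 + 169484.97 = 628102.38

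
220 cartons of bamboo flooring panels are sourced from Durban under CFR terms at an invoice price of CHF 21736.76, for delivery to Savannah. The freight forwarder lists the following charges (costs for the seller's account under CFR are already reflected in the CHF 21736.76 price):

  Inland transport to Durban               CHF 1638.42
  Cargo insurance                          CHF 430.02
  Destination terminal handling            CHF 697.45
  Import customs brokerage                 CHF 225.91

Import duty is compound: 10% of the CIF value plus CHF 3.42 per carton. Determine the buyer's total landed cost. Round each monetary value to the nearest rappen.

CFR: the seller pays costs through ocean freight to the destination port, but not insurance.
Already in the invoice (seller's account under CFR): inland to port — exclude.
CIF value = CFR price + insurance = 21736.76 + 430.02 = 22166.78
Ad valorem component: 22166.78 × 10% = 2216.68
Specific component: 220 × 3.42 = 752.40
Import duty = 2216.68 + 752.40 = 2969.08
Buyer bears: insurance 430.02 + destination terminal 697.45 + brokerage 225.91 + duty 2969.08 = 4322.46
Landed cost = invoice 21736.76 + 4322.46 = 26059.22

Total landed cost: CHF 26059.22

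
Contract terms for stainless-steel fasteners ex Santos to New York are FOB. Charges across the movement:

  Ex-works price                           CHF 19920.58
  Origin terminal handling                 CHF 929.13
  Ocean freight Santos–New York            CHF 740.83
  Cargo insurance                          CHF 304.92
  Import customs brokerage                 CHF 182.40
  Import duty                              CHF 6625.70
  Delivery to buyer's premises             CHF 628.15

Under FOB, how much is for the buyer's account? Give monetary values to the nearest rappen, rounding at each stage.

Buyer's account: CHF 8482.00

FOB: the seller bears costs until goods are on board at the origin port; the buyer bears freight, insurance and all costs thereafter.
Seller's account: goods 19920.58 + origin terminal 929.13 = 20849.71
Buyer's account: freight 740.83 + insurance 304.92 + brokerage 182.40 + duty 6625.70 + delivery 628.15 = 8482.00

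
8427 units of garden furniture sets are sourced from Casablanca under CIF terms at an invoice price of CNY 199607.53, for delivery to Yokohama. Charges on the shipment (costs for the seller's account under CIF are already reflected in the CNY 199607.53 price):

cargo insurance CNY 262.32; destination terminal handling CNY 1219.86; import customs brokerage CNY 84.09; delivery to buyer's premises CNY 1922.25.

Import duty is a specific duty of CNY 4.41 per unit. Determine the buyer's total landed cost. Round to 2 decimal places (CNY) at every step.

Total landed cost: CNY 239996.80

CIF: the seller pays costs through ocean freight and marine insurance to the destination port.
Already in the invoice (seller's account under CIF): insurance — exclude.
The CIF price already equals the CIF value: 199607.53
Import duty = 8427 × 4.41 = 37163.07
Buyer bears: destination terminal 1219.86 + brokerage 84.09 + delivery 1922.25 + duty 37163.07 = 40389.27
Landed cost = invoice 199607.53 + 40389.27 = 239996.80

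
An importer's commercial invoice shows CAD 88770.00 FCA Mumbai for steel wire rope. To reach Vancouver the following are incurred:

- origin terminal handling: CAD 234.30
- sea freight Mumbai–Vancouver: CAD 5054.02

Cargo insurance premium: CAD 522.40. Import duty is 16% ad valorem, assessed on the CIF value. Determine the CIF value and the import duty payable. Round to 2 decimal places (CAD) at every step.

CIF value: CAD 94580.72; import duty: CAD 15132.92

CIF = FCA price + pre-shipment costs + freight + insurance
CIF = 88770.00 + 234.30 + 5054.02 + 522.40 = 94580.72
Import duty = 94580.72 × 16% = 15132.92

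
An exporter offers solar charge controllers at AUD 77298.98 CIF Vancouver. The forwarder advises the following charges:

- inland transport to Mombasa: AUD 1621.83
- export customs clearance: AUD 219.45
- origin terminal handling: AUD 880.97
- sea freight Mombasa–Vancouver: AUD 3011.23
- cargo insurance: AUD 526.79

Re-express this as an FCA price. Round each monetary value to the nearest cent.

FCA price: AUD 72879.99

Not relevant to the conversion: export clearance, inland to port — on the seller under both CIF and FCA; already in the CIF price and stays in the FCA price.
From CIF to FCA, the seller no longer bears: origin terminal, freight, insurance.
FCA price = 77298.98 − 880.97 − 3011.23 − 526.79 = 72879.99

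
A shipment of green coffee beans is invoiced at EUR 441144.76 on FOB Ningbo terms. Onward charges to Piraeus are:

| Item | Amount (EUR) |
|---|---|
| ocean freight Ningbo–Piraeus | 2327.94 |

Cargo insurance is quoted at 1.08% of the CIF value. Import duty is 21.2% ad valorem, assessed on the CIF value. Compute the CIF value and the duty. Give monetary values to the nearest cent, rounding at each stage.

Let C be the CIF value. C = FOB price + freight + 1.08% × C
C − 1.08% × C = 441144.76 + 2327.94
0.9892 × C = 443472.70
C = 443472.70 / 0.9892 = 448314.50
Insurance premium = 1.08% × 448314.50 = 4841.80
Import duty = 448314.50 × 21.2% = 95042.67

CIF value: EUR 448314.50; import duty: EUR 95042.67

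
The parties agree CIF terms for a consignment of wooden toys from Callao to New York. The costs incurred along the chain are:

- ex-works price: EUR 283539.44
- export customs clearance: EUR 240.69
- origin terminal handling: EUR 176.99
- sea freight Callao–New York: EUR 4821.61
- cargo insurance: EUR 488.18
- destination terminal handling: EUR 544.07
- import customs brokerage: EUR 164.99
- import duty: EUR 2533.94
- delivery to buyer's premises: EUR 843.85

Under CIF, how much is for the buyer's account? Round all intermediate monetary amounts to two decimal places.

Buyer's account: EUR 4086.85

CIF: the seller pays costs through ocean freight and marine insurance to the destination port.
Seller's account: goods 283539.44 + export clearance 240.69 + origin terminal 176.99 + freight 4821.61 + insurance 488.18 = 289266.91
Buyer's account: destination terminal 544.07 + brokerage 164.99 + duty 2533.94 + delivery 843.85 = 4086.85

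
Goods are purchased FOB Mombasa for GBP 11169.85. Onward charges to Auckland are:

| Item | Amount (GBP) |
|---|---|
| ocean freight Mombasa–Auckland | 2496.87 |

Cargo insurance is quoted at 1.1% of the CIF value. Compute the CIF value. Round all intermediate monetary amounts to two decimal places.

Let C be the CIF value. C = FOB price + freight + 1.1% × C
C − 1.1% × C = 11169.85 + 2496.87
0.989 × C = 13666.72
C = 13666.72 / 0.989 = 13818.73
Insurance premium = 1.1% × 13818.73 = 152.01

CIF value: GBP 13818.73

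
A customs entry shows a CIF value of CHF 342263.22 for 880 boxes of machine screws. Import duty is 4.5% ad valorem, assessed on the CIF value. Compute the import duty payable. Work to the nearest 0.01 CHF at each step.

Import duty: CHF 15401.84

Import duty = 342263.22 × 4.5% = 15401.84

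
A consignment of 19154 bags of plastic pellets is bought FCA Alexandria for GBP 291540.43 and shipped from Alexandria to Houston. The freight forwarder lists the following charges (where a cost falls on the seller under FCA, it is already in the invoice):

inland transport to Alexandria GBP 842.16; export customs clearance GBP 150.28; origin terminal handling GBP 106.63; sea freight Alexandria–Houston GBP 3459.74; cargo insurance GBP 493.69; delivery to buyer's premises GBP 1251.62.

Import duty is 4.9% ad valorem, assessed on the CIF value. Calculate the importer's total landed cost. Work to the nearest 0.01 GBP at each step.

FCA: the seller delivers export-cleared goods to the carrier; the buyer bears costs from that point.
Already in the invoice (seller's account under FCA): inland to port, export clearance — exclude.
CIF value = FCA price + origin terminal + freight + insurance = 291540.43 + 106.63 + 3459.74 + 493.69 = 295600.49
Import duty = 295600.49 × 4.9% = 14484.42
Buyer bears: origin terminal 106.63 + freight 3459.74 + insurance 493.69 + delivery 1251.62 + duty 14484.42 = 19796.10
Landed cost = invoice 291540.43 + 19796.10 = 311336.53

Total landed cost: GBP 311336.53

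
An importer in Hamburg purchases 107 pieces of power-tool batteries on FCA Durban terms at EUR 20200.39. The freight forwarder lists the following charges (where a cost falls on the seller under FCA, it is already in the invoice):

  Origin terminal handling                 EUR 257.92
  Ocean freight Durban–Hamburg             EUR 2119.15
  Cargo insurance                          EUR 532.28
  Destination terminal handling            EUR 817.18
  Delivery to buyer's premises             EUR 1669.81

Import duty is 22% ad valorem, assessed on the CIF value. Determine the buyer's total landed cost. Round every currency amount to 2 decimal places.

FCA: the seller delivers export-cleared goods to the carrier; the buyer bears costs from that point.
CIF value = FCA price + origin terminal + freight + insurance = 20200.39 + 257.92 + 2119.15 + 532.28 = 23109.74
Import duty = 23109.74 × 22% = 5084.14
Buyer bears: origin terminal 257.92 + freight 2119.15 + insurance 532.28 + destination terminal 817.18 + delivery 1669.81 + duty 5084.14 = 10480.48
Landed cost = invoice 20200.39 + 10480.48 = 30680.87

Total landed cost: EUR 30680.87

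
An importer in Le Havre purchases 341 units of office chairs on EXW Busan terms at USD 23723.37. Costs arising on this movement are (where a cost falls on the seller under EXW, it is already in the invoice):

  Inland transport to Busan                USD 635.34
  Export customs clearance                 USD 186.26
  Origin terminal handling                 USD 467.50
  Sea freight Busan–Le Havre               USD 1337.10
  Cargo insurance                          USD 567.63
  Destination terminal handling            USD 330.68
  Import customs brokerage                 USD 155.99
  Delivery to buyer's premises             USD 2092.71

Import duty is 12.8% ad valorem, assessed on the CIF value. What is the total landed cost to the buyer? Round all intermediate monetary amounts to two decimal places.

Total landed cost: USD 32941.98

EXW: the seller makes goods available at their premises; the buyer bears all onward costs.
CIF value = EXW price + inland to port + export clearance + origin terminal + freight + insurance = 23723.37 + 635.34 + 186.26 + 467.50 + 1337.10 + 567.63 = 26917.20
Import duty = 26917.20 × 12.8% = 3445.40
Buyer bears: inland to port 635.34 + export clearance 186.26 + origin terminal 467.50 + freight 1337.10 + insurance 567.63 + destination terminal 330.68 + brokerage 155.99 + delivery 2092.71 + duty 3445.40 = 9218.61
Landed cost = invoice 23723.37 + 9218.61 = 32941.98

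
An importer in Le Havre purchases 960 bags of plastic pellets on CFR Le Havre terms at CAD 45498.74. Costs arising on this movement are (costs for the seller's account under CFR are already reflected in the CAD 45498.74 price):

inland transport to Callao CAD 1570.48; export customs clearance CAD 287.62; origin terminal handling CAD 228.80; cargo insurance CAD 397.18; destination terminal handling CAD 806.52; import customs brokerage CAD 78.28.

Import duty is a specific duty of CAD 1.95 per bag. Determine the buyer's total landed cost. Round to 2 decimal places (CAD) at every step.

CFR: the seller pays costs through ocean freight to the destination port, but not insurance.
Already in the invoice (seller's account under CFR): inland to port, export clearance, origin terminal — exclude.
CIF value = CFR price + insurance = 45498.74 + 397.18 = 45895.92
Import duty = 960 × 1.95 = 1872.00
Buyer bears: insurance 397.18 + destination terminal 806.52 + brokerage 78.28 + duty 1872.00 = 3153.98
Landed cost = invoice 45498.74 + 3153.98 = 48652.72

Total landed cost: CAD 48652.72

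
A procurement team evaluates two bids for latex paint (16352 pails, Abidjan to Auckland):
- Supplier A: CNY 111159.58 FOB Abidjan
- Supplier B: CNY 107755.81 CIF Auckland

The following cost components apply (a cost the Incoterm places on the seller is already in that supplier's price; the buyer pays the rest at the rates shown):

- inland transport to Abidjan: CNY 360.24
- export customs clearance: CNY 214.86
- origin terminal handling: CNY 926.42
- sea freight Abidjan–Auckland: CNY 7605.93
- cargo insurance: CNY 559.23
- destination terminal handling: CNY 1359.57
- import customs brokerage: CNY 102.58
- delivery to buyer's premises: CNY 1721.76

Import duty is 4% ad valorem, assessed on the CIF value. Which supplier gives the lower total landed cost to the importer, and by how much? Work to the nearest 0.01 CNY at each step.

Supplier B is cheaper by CNY 12031.69

Supplier A (FOB):
CIF value = FOB price + freight + insurance = 111159.58 + 7605.93 + 559.23 = 119324.74
Import duty = 119324.74 × 4% = 4772.99
Buyer bears (A): 7605.93 + 559.23 + 1359.57 + 102.58 + 1721.76 = 11349.07
Landed cost (A) = invoice 111159.58 + 11349.07 + duty 4772.99 = 127281.64
Supplier B (CIF):
The CIF price already equals the CIF value: 107755.81
Import duty = 107755.81 × 4% = 4310.23
Buyer bears (B): 1359.57 + 102.58 + 1721.76 = 3183.91
Landed cost (B) = invoice 107755.81 + 3183.91 + duty 4310.23 = 115249.95
Difference = |127281.64 − 115249.95| = 12031.69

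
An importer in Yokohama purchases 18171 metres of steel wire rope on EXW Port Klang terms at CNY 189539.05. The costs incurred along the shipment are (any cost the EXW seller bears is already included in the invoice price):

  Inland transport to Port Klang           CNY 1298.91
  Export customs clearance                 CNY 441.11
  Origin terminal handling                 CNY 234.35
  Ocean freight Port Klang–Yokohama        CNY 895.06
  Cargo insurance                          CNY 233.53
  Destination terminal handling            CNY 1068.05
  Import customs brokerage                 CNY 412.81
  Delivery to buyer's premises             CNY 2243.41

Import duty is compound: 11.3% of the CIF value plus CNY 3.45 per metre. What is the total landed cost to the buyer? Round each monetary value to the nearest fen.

Total landed cost: CNY 280824.78

EXW: the seller makes goods available at their premises; the buyer bears all onward costs.
CIF value = EXW price + inland to port + export clearance + origin terminal + freight + insurance = 189539.05 + 1298.91 + 441.11 + 234.35 + 895.06 + 233.53 = 192642.01
Ad valorem component: 192642.01 × 11.3% = 21768.55
Specific component: 18171 × 3.45 = 62689.95
Import duty = 21768.55 + 62689.95 = 84458.50
Buyer bears: inland to port 1298.91 + export clearance 441.11 + origin terminal 234.35 + freight 895.06 + insurance 233.53 + destination terminal 1068.05 + brokerage 412.81 + delivery 2243.41 + duty 84458.50 = 91285.73
Landed cost = invoice 189539.05 + 91285.73 = 280824.78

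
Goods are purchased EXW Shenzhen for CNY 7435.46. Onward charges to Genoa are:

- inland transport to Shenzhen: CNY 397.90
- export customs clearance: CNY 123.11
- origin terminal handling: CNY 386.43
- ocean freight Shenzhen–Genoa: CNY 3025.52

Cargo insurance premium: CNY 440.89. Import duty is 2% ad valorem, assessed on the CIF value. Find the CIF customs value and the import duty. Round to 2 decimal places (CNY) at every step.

CIF = EXW price + pre-shipment costs + freight + insurance
CIF = 7435.46 + 397.90 + 123.11 + 386.43 + 3025.52 + 440.89 = 11809.31
Import duty = 11809.31 × 2% = 236.19

CIF value: CNY 11809.31; import duty: CNY 236.19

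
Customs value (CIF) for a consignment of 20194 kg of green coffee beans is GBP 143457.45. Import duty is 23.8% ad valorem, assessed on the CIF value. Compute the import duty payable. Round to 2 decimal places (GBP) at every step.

Import duty: GBP 34142.87

Import duty = 143457.45 × 23.8% = 34142.87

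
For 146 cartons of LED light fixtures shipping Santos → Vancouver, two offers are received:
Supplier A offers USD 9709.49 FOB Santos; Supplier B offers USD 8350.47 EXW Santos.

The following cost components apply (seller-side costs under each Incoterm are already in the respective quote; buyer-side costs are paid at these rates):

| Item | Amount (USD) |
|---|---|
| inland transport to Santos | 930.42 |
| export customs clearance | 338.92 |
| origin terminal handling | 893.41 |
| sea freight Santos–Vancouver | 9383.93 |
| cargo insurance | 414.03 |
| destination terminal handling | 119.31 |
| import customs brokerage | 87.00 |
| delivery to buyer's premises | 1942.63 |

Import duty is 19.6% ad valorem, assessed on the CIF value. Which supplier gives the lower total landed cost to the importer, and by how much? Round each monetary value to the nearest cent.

Supplier A (FOB):
CIF value = FOB price + freight + insurance = 9709.49 + 9383.93 + 414.03 = 19507.45
Import duty = 19507.45 × 19.6% = 3823.46
Buyer bears (A): 9383.93 + 414.03 + 119.31 + 87.00 + 1942.63 = 11946.90
Landed cost (A) = invoice 9709.49 + 11946.90 + duty 3823.46 = 25479.85
Supplier B (EXW):
CIF value = EXW price + inland to port + export clearance + origin terminal + freight + insurance = 8350.47 + 930.42 + 338.92 + 893.41 + 9383.93 + 414.03 = 20311.18
Import duty = 20311.18 × 19.6% = 3980.99
Buyer bears (B): 930.42 + 338.92 + 893.41 + 9383.93 + 414.03 + 119.31 + 87.00 + 1942.63 = 14109.65
Landed cost (B) = invoice 8350.47 + 14109.65 + duty 3980.99 = 26441.11
Difference = |25479.85 − 26441.11| = 961.26

Supplier A is cheaper by USD 961.26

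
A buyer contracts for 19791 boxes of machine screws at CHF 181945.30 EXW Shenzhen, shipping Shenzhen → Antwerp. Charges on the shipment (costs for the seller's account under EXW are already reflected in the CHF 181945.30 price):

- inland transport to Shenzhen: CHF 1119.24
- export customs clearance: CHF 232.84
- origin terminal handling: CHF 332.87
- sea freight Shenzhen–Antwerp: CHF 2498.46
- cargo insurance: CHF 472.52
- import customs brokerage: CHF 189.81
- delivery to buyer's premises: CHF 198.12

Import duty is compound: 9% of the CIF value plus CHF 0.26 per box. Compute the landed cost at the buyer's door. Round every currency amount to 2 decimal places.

Total landed cost: CHF 208928.93

EXW: the seller makes goods available at their premises; the buyer bears all onward costs.
CIF value = EXW price + inland to port + export clearance + origin terminal + freight + insurance = 181945.30 + 1119.24 + 232.84 + 332.87 + 2498.46 + 472.52 = 186601.23
Ad valorem component: 186601.23 × 9% = 16794.11
Specific component: 19791 × 0.26 = 5145.66
Import duty = 16794.11 + 5145.66 = 21939.77
Buyer bears: inland to port 1119.24 + export clearance 232.84 + origin terminal 332.87 + freight 2498.46 + insurance 472.52 + brokerage 189.81 + delivery 198.12 + duty 21939.77 = 26983.63
Landed cost = invoice 181945.30 + 26983.63 = 208928.93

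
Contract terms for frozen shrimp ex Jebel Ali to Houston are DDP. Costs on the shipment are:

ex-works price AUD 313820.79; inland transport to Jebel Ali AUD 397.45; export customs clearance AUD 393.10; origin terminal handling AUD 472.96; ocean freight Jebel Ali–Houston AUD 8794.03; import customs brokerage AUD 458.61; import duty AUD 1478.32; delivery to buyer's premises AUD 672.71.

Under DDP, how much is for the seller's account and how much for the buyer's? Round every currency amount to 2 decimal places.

Seller: AUD 326487.97; buyer: AUD 0.00

DDP: the seller bears all costs including import duty.
Seller's account: goods 313820.79 + inland to port 397.45 + export clearance 393.10 + origin terminal 472.96 + freight 8794.03 + brokerage 458.61 + duty 1478.32 + delivery 672.71 = 326487.97
Buyer's account: 0.00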